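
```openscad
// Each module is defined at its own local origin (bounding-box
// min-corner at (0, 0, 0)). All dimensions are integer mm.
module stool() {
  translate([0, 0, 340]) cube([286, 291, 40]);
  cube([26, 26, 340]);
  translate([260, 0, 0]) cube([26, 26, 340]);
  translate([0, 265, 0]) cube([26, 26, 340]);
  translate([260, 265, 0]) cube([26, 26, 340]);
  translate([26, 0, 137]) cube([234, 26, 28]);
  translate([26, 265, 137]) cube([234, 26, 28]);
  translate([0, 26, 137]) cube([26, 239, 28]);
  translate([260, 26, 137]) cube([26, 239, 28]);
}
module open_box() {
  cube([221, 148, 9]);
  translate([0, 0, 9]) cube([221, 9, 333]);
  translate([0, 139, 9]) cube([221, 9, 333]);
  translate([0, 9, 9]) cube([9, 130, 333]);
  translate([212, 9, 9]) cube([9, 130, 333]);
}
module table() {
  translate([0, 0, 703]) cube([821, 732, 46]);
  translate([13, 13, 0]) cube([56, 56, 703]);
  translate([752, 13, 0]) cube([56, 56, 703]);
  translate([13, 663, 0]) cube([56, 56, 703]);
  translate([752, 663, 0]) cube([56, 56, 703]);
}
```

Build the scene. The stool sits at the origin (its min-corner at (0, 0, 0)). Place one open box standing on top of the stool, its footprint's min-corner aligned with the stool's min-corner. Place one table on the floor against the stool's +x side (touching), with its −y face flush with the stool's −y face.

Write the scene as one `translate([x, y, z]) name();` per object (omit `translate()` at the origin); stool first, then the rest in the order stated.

stool();
translate([0, 0, 380]) open_box();
translate([286, 0, 0]) table();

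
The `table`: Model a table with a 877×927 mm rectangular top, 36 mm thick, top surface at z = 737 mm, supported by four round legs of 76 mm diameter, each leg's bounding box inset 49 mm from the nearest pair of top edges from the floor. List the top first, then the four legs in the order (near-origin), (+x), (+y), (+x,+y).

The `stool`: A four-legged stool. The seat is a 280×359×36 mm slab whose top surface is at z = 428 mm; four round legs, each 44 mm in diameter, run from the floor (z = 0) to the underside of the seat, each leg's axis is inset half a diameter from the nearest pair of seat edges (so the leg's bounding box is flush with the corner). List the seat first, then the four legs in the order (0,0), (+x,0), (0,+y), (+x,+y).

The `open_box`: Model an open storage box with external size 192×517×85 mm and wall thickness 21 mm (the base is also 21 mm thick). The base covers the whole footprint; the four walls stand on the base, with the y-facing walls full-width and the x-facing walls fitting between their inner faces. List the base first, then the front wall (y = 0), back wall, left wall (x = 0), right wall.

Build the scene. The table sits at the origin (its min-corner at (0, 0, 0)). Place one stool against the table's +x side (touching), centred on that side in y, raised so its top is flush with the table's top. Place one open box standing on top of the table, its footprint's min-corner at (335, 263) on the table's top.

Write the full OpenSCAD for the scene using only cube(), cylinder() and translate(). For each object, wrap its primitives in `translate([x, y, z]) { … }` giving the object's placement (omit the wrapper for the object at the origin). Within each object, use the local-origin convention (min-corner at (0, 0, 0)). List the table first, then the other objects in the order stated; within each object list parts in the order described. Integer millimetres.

translate([0, 0, 701]) cube([877, 927, 36]);
translate([87, 87, 0]) cylinder(h = 701, r = 38);
translate([790, 87, 0]) cylinder(h = 701, r = 38);
translate([87, 840, 0]) cylinder(h = 701, r = 38);
translate([790, 840, 0]) cylinder(h = 701, r = 38);
translate([877, 284, 309]) {
  translate([0, 0, 392]) cube([280, 359, 36]);
  translate([22, 22, 0]) cylinder(h = 392, r = 22);
  translate([258, 22, 0]) cylinder(h = 392, r = 22);
  translate([22, 337, 0]) cylinder(h = 392, r = 22);
  translate([258, 337, 0]) cylinder(h = 392, r = 22);
}
translate([335, 263, 737]) {
  cube([192, 517, 21]);
  translate([0, 0, 21]) cube([192, 21, 64]);
  translate([0, 496, 21]) cube([192, 21, 64]);
  translate([0, 21, 21]) cube([21, 475, 64]);
  translate([171, 21, 21]) cube([21, 475, 64]);
}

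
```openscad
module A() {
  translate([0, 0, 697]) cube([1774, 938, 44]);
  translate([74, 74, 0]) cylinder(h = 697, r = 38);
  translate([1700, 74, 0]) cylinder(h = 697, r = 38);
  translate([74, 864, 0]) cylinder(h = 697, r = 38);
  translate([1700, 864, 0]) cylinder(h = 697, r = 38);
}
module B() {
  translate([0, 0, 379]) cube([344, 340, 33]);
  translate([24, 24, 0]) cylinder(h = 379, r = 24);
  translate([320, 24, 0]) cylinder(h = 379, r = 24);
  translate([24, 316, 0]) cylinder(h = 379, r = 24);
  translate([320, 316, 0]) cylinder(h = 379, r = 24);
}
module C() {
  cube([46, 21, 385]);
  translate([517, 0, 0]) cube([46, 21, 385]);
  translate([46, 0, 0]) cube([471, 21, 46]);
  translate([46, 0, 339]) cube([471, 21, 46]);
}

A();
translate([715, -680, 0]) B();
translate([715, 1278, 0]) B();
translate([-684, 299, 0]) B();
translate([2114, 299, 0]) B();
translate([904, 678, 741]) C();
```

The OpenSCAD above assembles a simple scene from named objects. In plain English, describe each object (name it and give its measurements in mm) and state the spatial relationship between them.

A is a table: top 1774 mm (x) × 938 mm (y), 44 mm thick, upper face at z = 741 mm, on four round legs of 76 mm diameter, each leg's bounding box inset 36 mm from the nearest pair of top edges, running from z = 0 to the bottom of the top.

B is a four-legged stool. The seat is a 344×340×33 mm slab whose top surface is at z = 412 mm; four round legs, each 48 mm in diameter, run from the floor (z = 0) to the underside of the seat, each leg's axis is inset half a diameter from the nearest pair of seat edges (so the leg's bounding box is flush with the corner).

C is a rectangular picture frame lying in the x–z plane (depth along y). The opening is 471 mm wide (x) by 293 mm tall (z), surrounded by a border 46 mm wide on all four sides. The frame is 21 mm deep and is made of two full-height vertical stiles with two horizontal rails fitted between them.

Four stools sit around the table at the −y, +y, −x, +x sides. The picture frame is on top of the table.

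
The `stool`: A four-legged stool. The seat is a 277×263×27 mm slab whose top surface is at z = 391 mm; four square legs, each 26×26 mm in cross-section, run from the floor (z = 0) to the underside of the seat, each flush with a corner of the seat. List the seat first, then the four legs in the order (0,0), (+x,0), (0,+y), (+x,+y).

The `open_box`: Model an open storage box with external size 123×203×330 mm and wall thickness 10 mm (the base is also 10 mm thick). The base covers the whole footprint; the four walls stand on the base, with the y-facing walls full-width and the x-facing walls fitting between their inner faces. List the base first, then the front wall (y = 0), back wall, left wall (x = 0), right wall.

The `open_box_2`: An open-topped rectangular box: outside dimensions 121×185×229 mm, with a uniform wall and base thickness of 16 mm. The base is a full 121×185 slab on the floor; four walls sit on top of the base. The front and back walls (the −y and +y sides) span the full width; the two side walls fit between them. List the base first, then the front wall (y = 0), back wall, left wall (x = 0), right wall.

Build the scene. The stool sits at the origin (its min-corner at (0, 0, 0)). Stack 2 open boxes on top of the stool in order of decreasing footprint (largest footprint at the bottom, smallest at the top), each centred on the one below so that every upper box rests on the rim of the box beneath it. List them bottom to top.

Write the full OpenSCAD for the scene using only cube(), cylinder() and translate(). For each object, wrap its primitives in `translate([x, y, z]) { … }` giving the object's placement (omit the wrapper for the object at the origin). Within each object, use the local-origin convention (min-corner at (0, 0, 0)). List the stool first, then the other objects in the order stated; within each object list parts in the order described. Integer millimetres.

translate([0, 0, 364]) cube([277, 263, 27]);
cube([26, 26, 364]);
translate([251, 0, 0]) cube([26, 26, 364]);
translate([0, 237, 0]) cube([26, 26, 364]);
translate([251, 237, 0]) cube([26, 26, 364]);
translate([77, 30, 391]) {
  cube([123, 203, 10]);
  translate([0, 0, 10]) cube([123, 10, 320]);
  translate([0, 193, 10]) cube([123, 10, 320]);
  translate([0, 10, 10]) cube([10, 183, 320]);
  translate([113, 10, 10]) cube([10, 183, 320]);
}
translate([78, 39, 721]) {
  cube([121, 185, 16]);
  translate([0, 0, 16]) cube([121, 16, 213]);
  translate([0, 169, 16]) cube([121, 16, 213]);
  translate([0, 16, 16]) cube([16, 153, 213]);
  translate([105, 16, 16]) cube([16, 153, 213]);
}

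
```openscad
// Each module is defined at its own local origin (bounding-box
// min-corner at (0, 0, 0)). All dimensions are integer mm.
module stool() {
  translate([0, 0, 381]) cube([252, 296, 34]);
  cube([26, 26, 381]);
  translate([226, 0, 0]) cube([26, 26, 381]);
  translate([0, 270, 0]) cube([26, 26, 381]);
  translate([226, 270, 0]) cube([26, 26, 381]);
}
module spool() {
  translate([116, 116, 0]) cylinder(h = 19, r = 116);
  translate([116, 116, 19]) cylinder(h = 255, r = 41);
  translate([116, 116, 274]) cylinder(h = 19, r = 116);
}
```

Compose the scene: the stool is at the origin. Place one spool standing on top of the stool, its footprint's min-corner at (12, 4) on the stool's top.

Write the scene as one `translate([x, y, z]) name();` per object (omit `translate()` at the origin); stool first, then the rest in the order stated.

stool();
translate([12, 4, 415]) spool();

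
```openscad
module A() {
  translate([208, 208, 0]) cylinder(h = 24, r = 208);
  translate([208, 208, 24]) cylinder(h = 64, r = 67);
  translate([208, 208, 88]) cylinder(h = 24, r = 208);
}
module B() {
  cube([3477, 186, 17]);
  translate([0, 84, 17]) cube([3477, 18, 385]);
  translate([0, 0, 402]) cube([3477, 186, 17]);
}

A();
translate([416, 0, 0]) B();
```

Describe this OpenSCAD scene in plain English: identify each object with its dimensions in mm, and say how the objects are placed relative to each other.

A is a spool: two coaxial disc flanges of radius 208 mm and thickness 24 mm, joined by a core cylinder of radius 67 mm and height 64 mm. The lower flange rests on z = 0 and the three cylinders share a vertical axis.

B is an I-beam lying along x, 3477 mm long. Overall section height 419 mm. Two flanges 186 mm wide (y) and 17 mm thick, one on the floor and one at the top; a web 18 mm thick runs between them, centred on the flange width.

The I-beam is against the spool's +x side, with their −y faces flush.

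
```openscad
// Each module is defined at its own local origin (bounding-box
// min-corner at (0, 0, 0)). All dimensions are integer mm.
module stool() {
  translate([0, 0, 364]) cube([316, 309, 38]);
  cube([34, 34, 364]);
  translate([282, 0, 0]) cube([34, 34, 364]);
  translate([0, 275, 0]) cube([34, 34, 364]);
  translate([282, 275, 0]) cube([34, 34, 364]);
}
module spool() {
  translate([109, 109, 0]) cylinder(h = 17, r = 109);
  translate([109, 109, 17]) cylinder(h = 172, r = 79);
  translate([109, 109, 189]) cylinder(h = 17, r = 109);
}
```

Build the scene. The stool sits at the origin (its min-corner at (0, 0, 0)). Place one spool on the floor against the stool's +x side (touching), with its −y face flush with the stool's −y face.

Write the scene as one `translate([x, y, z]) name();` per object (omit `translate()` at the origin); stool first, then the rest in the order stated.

stool();
translate([316, 0, 0]) spool();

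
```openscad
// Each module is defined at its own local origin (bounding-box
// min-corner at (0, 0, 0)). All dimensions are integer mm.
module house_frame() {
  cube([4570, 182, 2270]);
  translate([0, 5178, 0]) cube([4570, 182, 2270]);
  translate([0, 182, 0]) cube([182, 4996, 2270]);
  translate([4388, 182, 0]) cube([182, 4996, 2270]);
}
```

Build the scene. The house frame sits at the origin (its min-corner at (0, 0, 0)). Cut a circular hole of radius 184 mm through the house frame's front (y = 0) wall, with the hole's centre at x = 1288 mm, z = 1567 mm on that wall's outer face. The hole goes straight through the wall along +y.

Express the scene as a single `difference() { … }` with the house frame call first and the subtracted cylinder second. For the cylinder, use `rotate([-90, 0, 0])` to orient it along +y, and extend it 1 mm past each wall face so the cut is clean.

difference() {
  house_frame();
  translate([1288, -1, 1567]) rotate([-90, 0, 0]) cylinder(h = 184, r = 184);
}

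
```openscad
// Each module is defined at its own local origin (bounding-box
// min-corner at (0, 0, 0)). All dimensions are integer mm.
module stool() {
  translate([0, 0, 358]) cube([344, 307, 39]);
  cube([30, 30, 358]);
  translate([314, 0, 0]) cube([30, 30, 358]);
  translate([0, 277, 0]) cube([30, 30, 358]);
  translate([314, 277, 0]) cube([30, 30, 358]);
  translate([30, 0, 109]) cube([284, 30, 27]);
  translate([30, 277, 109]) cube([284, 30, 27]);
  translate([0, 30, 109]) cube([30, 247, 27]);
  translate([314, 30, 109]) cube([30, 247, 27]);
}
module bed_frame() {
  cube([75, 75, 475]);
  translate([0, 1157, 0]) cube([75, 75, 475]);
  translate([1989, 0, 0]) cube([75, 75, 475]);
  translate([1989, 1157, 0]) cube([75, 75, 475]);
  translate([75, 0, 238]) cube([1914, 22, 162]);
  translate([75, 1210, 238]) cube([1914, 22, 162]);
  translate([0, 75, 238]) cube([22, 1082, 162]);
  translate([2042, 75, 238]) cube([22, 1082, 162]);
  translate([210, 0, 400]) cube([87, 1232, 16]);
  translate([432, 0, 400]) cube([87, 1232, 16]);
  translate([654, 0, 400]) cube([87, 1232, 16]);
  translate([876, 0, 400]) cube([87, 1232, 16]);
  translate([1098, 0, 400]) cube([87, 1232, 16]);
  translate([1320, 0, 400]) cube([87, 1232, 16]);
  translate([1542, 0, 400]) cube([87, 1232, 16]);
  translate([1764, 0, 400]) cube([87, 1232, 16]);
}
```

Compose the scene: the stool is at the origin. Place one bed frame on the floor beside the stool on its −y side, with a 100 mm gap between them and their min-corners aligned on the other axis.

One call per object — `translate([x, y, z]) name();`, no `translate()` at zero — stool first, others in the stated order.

stool();
translate([0, -1332, 0]) bed_frame();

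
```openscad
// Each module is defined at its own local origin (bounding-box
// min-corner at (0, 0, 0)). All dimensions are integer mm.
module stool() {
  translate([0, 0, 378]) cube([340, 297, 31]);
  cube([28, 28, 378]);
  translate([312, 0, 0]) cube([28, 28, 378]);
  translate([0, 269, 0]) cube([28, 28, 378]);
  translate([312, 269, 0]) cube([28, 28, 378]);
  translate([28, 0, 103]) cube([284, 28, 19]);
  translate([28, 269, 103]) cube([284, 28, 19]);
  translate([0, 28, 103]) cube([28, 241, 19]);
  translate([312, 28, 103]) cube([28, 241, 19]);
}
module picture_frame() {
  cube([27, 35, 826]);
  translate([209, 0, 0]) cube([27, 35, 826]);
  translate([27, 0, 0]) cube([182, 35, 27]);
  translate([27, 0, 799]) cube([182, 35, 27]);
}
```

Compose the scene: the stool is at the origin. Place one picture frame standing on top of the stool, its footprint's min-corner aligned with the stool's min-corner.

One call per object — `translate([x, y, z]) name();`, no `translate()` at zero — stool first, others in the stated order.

stool();
translate([0, 0, 409]) picture_frame();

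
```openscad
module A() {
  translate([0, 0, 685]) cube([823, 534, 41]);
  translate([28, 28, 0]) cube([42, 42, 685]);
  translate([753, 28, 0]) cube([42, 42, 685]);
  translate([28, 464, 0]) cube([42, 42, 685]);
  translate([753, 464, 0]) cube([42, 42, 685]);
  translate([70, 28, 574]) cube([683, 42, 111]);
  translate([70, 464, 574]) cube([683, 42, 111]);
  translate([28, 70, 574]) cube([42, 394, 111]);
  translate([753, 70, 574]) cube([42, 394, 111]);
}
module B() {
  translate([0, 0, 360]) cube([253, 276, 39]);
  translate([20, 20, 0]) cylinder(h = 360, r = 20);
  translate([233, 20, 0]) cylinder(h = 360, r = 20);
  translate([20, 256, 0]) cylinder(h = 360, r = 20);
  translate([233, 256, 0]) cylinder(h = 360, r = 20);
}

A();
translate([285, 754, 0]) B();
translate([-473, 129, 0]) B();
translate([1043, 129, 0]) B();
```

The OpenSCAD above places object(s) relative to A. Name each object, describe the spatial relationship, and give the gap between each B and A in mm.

Each stool's nearest face is 220 mm from the table's bounding box.

A is a table. B is a stool. Three stools sit around the table at the +y, −x, +x sides. The gap between each stool and the table is 220 mm.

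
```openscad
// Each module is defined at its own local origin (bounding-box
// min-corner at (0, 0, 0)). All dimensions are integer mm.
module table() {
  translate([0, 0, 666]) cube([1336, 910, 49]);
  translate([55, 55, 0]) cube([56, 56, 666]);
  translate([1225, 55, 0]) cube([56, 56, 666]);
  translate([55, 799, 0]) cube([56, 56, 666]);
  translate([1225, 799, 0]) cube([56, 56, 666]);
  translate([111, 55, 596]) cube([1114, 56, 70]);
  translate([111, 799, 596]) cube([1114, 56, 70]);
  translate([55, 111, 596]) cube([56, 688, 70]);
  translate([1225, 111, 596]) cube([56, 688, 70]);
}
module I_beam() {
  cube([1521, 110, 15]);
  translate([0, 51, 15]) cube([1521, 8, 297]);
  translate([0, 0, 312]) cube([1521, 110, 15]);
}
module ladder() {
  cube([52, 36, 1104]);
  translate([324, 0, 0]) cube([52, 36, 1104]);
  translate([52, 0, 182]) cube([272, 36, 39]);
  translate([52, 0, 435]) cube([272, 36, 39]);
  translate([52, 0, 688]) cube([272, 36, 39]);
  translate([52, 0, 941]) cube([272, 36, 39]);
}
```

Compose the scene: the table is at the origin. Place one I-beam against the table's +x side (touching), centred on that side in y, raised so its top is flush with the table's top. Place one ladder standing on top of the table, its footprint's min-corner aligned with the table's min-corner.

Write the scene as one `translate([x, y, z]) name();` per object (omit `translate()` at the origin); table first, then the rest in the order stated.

table();
translate([1336, 400, 388]) I_beam();
translate([0, 0, 715]) ladder();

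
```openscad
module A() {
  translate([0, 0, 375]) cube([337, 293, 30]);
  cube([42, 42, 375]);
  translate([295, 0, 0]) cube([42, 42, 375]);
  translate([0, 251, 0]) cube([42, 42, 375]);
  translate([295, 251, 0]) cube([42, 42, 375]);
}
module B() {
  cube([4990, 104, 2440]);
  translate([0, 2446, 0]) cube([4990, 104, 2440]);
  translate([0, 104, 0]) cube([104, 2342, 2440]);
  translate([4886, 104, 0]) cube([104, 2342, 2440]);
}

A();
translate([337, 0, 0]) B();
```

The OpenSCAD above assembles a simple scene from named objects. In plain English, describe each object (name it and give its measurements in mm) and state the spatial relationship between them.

A is a four-legged stool. The seat is a 337×293×30 mm slab whose top surface is at z = 405 mm; four square legs, each 42×42 mm in cross-section, run from the floor (z = 0) to the underside of the seat, each flush with a corner of the seat.

B is the wall frame of a small rectangular building: four walls, each 2440 mm tall and 104 mm thick, enclosing a footprint 4990 mm (x) by 2550 mm (y) outside-to-outside, with no floor or roof. The front and back walls (the −y and +y sides) span the full width; the two side walls fit between them.

The house frame is against the stool's +x side, with their −y faces flush.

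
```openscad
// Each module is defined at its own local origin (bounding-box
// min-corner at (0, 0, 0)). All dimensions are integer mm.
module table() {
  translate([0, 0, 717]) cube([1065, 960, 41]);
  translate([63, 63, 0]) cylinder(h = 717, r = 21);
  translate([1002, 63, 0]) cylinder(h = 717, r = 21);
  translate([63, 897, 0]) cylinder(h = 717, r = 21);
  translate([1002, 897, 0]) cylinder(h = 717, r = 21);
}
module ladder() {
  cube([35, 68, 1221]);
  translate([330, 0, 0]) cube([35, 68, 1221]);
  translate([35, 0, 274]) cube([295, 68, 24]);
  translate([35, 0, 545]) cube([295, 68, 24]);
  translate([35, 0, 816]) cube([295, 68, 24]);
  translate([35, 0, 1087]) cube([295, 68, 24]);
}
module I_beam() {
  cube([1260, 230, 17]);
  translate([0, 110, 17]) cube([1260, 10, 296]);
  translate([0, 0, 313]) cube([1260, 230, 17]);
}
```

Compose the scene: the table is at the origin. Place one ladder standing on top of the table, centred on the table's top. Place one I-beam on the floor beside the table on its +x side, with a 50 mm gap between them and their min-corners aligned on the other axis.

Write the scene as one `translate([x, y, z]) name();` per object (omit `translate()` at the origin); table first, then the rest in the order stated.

table();
translate([350, 446, 758]) ladder();
translate([1115, 0, 0]) I_beam();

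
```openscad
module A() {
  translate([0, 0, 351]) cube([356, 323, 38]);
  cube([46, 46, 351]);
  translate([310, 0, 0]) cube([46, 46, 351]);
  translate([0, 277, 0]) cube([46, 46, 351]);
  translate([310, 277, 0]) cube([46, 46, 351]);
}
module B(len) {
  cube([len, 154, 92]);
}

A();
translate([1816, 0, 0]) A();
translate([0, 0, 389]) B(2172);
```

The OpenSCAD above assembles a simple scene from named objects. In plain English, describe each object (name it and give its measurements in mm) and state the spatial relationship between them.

A is a four-legged stool. The seat is a 356×323×38 mm slab whose top surface is at z = 389 mm; four square legs, each 46×46 mm in cross-section, run from the floor (z = 0) to the underside of the seat, each flush with a corner of the seat.

B is a rectangular beam 2172 mm long (x), 154 mm deep (y), 92 mm thick (z).

The beam spans the tops of two stools placed 1460 mm apart, resting at z = 389 mm.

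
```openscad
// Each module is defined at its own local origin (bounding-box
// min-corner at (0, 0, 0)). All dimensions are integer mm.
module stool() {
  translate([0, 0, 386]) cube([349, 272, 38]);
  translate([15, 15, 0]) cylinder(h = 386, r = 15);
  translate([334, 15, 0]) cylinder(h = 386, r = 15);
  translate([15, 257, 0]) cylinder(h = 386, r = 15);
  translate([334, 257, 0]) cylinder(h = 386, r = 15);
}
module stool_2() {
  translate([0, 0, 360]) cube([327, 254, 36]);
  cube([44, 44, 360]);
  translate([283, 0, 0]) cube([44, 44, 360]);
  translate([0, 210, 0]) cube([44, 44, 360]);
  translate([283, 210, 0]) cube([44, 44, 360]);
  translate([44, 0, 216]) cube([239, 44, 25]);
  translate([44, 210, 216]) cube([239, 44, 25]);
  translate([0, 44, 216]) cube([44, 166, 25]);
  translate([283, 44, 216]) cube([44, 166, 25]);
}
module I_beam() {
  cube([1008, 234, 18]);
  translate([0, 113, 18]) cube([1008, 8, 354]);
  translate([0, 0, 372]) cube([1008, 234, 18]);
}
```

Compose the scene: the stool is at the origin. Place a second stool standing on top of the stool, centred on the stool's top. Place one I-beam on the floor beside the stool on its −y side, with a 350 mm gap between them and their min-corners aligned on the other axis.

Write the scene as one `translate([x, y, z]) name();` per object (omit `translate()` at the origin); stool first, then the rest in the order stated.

stool();
translate([11, 9, 424]) stool_2();
translate([0, -584, 0]) I_beam();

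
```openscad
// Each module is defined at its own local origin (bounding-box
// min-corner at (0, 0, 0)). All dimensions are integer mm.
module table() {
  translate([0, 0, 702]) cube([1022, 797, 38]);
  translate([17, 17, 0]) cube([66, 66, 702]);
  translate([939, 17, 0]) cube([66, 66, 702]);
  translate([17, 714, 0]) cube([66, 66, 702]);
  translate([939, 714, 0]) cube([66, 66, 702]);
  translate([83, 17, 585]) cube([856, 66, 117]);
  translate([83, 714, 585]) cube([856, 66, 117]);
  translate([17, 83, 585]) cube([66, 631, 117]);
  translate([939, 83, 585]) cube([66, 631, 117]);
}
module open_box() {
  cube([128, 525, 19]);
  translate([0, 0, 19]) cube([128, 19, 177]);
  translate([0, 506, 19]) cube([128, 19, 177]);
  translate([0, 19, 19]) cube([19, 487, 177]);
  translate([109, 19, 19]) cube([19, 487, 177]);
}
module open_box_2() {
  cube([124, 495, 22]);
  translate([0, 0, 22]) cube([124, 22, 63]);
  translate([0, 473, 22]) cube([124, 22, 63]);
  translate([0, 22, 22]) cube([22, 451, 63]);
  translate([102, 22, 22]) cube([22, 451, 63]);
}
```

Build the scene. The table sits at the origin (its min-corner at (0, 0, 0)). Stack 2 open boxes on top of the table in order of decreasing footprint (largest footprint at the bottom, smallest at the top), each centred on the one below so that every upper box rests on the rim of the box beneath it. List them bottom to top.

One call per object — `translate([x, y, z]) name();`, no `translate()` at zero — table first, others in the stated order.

table();
translate([447, 136, 740]) open_box();
translate([449, 151, 936]) open_box_2();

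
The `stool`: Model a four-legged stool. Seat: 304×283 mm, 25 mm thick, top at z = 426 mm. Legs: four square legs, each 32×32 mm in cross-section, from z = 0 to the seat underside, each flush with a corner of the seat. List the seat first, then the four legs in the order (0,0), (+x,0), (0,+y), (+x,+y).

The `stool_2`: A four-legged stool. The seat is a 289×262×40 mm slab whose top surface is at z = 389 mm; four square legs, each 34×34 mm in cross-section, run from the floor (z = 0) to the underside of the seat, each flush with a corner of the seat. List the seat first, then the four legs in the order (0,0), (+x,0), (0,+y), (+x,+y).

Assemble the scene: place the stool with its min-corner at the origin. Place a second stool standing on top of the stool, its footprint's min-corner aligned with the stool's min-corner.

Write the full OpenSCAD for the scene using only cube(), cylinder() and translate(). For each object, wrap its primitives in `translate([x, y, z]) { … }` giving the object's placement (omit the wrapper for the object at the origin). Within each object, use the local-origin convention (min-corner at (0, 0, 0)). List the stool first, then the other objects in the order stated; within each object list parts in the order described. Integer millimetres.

translate([0, 0, 401]) cube([304, 283, 25]);
cube([32, 32, 401]);
translate([272, 0, 0]) cube([32, 32, 401]);
translate([0, 251, 0]) cube([32, 32, 401]);
translate([272, 251, 0]) cube([32, 32, 401]);
translate([0, 0, 426]) {
  translate([0, 0, 349]) cube([289, 262, 40]);
  cube([34, 34, 349]);
  translate([255, 0, 0]) cube([34, 34, 349]);
  translate([0, 228, 0]) cube([34, 34, 349]);
  translate([255, 228, 0]) cube([34, 34, 349]);
}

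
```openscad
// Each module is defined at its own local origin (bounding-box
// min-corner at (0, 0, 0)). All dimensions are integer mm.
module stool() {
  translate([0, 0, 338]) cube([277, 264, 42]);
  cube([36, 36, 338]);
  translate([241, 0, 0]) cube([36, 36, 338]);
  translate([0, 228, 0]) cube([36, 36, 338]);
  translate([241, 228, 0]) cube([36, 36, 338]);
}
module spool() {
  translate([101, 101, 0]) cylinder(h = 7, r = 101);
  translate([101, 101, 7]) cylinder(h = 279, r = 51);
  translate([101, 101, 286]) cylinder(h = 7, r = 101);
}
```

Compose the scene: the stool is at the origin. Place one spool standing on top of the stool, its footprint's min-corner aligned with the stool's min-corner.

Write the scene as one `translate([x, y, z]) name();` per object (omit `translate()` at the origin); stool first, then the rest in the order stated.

stool();
translate([0, 0, 380]) spool();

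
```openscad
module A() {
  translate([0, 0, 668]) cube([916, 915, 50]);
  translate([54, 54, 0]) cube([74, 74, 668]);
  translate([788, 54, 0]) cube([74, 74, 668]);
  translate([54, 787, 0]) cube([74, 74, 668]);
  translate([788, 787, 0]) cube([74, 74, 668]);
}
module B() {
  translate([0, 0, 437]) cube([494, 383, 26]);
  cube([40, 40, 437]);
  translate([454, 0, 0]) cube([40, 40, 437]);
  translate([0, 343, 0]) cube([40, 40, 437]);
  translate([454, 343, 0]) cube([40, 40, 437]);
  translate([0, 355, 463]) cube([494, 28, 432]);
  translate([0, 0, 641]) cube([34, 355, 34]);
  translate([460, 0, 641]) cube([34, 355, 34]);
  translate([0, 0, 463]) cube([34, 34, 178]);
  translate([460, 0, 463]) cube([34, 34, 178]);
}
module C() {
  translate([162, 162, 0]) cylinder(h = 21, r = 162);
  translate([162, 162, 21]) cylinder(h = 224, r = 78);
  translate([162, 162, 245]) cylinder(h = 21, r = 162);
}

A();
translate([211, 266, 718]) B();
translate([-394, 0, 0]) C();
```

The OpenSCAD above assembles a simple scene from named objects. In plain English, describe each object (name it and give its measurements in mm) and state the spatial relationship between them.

A is a table with a 916×915 mm rectangular top, 50 mm thick, top surface at z = 718 mm, supported by four 74×74 mm square legs, each inset 54 mm from the nearest pair of top edges, running from the floor.

B is a chair: 494×383 mm seat, 26 mm thick, top at z = 463 mm, on four 40 mm square corner legs flush with the seat edges. A 28 mm thick backrest slab spans the full seat width, extending 432 mm above the seat top, its back face flush with the seat's +y edge. Two armrests of 34×34 mm section run along each side from the seat's front edge to the front of the backrest, top faces 212 mm above the seat top and outer faces flush with the seat's x-edges; a 34×34 mm post under the front of each armrest stands on the seat at the front corner.

C is a spool: two coaxial disc flanges of radius 162 mm and thickness 21 mm, joined by a core cylinder of radius 78 mm and height 224 mm. The lower flange rests on z = 0 and the three cylinders share a vertical axis.

The chair is on top of the table, centred. The spool is on the floor beside the table on its −x side.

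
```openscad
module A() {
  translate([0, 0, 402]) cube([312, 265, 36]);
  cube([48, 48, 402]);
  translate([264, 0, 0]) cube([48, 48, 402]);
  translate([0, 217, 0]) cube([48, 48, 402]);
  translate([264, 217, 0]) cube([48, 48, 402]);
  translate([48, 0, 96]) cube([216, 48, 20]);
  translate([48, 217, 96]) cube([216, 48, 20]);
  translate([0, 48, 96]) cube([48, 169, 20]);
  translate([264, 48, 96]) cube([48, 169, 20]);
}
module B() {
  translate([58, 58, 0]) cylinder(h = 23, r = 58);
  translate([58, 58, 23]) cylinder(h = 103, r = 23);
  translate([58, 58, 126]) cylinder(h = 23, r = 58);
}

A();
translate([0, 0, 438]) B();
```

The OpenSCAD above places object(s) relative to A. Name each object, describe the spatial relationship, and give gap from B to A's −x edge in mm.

The spool's min-x is at 0; the stool's min-x is 0; gap = 0 mm.

A is a stool. B is a spool. The spool is on top of the stool. The gap from the spool to the stool's −x edge is 0 mm.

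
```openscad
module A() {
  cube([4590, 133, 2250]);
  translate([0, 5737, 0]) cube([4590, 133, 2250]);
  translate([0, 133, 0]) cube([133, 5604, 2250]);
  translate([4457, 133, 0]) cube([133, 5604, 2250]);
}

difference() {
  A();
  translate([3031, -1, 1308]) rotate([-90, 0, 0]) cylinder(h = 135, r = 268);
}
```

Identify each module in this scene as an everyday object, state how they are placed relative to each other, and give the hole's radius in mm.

The subtracted cylinder has r = 268 mm.

A is a house frame. The house frame has a circular hole through its front wall. The hole's radius is 268 mm.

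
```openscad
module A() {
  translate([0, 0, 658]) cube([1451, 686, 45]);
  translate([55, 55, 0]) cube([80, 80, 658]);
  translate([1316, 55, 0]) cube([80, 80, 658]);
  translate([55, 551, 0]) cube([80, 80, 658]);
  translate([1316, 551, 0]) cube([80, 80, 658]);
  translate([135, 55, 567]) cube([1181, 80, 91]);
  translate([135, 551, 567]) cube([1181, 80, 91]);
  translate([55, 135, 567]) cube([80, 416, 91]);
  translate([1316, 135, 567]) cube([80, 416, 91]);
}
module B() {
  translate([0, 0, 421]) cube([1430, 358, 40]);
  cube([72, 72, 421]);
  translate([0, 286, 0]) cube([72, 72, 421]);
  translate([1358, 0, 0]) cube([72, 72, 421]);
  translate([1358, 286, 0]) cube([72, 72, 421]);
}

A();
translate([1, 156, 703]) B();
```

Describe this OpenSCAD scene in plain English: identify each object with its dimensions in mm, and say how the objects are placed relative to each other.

A is a table with a 1451×686 mm rectangular top, 45 mm thick, top surface at z = 703 mm, supported by four 80×80 mm square legs, each inset 55 mm from the nearest pair of top edges, running from the floor. Four apron rails, 80 mm thick and 91 mm tall, run between adjacent legs with their top edges flush with the underside of the top and their outer faces flush with the legs' outer faces.

B is a long wooden bench with a 1430 mm (x) × 358 mm (y) seat, 40 mm thick, its top surface 461 mm above the floor. Four 72 mm square legs at the seat corners, flush with the edges, run from z = 0 to the seat underside.

The bench is on top of the table.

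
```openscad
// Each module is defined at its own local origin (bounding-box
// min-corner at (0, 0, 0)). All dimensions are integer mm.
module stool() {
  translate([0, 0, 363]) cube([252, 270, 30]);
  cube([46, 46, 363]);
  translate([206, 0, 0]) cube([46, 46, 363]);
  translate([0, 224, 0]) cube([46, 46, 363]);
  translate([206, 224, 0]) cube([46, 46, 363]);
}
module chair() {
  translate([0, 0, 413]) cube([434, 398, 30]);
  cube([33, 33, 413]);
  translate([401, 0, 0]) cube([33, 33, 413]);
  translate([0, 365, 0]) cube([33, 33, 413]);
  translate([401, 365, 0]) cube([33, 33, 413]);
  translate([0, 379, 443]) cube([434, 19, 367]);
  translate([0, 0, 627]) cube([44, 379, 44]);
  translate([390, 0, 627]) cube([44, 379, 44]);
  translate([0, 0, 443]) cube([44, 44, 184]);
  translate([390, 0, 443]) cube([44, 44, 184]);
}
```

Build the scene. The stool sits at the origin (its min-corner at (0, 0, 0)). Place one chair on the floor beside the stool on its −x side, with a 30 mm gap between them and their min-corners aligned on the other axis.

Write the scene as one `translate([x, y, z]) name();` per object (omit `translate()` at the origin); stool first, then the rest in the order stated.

stool();
translate([-464, 0, 0]) chair();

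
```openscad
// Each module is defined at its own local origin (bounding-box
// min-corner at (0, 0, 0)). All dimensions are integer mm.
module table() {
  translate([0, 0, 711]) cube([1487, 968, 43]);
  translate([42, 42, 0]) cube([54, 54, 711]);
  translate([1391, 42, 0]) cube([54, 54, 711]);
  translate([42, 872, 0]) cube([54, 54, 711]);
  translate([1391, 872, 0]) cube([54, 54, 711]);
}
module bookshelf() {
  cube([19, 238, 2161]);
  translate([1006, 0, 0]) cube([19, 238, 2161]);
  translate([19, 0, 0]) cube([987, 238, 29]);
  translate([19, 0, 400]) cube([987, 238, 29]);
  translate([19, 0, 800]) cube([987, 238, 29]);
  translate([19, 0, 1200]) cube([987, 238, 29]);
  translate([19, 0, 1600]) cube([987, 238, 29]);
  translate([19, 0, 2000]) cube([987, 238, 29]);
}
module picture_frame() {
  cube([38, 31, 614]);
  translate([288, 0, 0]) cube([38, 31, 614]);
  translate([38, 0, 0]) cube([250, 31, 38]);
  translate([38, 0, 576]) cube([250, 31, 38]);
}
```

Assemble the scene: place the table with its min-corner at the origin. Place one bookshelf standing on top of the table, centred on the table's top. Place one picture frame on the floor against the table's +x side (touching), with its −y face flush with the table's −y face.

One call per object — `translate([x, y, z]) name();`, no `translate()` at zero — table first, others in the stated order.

table();
translate([231, 365, 754]) bookshelf();
translate([1487, 0, 0]) picture_frame();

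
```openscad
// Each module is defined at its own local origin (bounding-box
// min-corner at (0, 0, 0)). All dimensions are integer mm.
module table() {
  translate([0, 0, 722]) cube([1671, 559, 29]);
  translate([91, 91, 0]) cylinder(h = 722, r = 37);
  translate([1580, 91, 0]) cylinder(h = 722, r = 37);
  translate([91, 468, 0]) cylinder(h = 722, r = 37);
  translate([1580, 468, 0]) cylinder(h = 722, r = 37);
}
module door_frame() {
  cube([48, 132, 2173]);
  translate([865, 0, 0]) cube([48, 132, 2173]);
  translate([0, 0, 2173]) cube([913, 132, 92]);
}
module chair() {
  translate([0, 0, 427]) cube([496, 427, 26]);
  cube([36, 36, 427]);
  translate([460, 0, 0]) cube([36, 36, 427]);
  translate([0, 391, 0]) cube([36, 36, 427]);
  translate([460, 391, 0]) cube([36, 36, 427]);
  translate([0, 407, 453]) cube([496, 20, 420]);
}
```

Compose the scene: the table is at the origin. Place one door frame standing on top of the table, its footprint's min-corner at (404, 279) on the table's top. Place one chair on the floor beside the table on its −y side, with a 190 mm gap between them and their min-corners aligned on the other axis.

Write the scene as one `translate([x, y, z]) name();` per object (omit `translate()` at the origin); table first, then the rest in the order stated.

table();
translate([404, 279, 751]) door_frame();
translate([0, -617, 0]) chair();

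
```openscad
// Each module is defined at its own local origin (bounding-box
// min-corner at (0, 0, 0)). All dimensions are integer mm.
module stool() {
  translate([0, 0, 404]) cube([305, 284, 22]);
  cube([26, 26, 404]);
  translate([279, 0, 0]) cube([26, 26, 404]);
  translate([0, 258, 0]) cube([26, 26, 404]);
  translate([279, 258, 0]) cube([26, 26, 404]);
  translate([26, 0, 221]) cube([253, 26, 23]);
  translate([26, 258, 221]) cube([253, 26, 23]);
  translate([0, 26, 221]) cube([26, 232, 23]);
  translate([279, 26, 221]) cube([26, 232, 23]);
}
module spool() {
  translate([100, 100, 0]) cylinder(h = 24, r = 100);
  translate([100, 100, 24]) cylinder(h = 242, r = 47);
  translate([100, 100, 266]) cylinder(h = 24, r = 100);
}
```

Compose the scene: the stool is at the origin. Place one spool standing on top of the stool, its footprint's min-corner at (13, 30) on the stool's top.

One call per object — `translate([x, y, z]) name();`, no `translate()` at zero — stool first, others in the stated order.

stool();
translate([13, 30, 426]) spool();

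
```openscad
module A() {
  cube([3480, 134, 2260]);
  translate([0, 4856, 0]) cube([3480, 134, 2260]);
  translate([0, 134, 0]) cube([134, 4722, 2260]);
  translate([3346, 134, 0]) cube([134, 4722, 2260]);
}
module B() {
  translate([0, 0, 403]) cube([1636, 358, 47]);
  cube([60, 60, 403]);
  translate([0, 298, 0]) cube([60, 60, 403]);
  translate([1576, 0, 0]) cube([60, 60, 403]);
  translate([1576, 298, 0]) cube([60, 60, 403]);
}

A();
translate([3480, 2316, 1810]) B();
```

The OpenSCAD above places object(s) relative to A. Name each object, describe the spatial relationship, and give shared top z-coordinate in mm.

A is a house frame. B is a bench. The bench is beside the house frame with their tops flush at z = 2260. The shared top z-coordinate is 2260 mm.

Both tops at z = 2260 mm.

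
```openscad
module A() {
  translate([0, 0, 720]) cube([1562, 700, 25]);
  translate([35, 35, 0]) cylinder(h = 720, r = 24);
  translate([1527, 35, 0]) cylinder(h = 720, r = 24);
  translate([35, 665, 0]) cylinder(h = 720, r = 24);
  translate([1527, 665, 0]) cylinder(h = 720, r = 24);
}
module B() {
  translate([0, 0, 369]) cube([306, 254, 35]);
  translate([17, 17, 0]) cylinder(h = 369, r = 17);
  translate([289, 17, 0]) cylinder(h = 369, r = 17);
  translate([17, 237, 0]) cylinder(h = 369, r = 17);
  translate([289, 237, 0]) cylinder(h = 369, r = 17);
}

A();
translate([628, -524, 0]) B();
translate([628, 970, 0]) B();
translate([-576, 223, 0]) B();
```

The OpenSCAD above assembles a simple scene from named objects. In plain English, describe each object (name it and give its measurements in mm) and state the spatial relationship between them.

A is a rectangular dining table. The top is 1562×700×25 mm with its upper surface at z = 745 mm. It stands on four round legs of 48 mm diameter, each leg's bounding box inset 11 mm from the nearest pair of top edges, running from the floor to the underside of the top.

B is a four-legged stool. The seat is a 306×254×35 mm slab whose top surface is at z = 404 mm; four round legs, each 34 mm in diameter, run from the floor (z = 0) to the underside of the seat, each leg's axis is inset half a diameter from the nearest pair of seat edges (so the leg's bounding box is flush with the corner).

Three stools sit around the table at the −y, +y, −x sides.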